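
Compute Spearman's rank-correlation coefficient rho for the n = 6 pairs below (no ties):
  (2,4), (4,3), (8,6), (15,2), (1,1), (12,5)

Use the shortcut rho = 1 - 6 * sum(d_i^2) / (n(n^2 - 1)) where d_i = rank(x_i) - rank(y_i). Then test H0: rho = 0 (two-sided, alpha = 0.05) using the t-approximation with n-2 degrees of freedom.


Step 1: Rank x and y separately (midranks; no ties here).
rank(x): 2->2, 4->3, 8->4, 15->6, 1->1, 12->5
rank(y): 4->4, 3->3, 6->6, 2->2, 1->1, 5->5
Step 2: d_i = R_x(i) - R_y(i); compute d_i^2.
  (2-4)^2=4, (3-3)^2=0, (4-6)^2=4, (6-2)^2=16, (1-1)^2=0, (5-5)^2=0
sum(d^2) = 24.
Step 3: rho = 1 - 6*24 / (6*(6^2 - 1)) = 1 - 144/210 = 0.314286.
Step 4: Under H0, t = rho * sqrt((n-2)/(1-rho^2)) = 0.6621 ~ t(4).
Step 5: Two-sided p-value from the t-distribution with 4 df = 0.544093.
Step 6: alpha = 0.05. fail to reject H0.

rho = 0.3143, p = 0.544093, fail to reject H0 at alpha = 0.05.


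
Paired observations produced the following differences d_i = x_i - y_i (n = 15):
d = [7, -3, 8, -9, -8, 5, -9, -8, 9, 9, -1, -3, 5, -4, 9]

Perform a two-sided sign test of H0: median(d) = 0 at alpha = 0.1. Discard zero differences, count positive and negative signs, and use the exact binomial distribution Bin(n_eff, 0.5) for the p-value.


Step 1: Discard zero differences. Original n = 15; n_eff = number of nonzero differences = 15.
Nonzero differences (with sign): +7, -3, +8, -9, -8, +5, -9, -8, +9, +9, -1, -3, +5, -4, +9
Step 2: Count signs: positive = 7, negative = 8.
Step 3: Under H0: P(positive) = 0.5, so the number of positives S ~ Bin(15, 0.5).
Step 4: Two-sided exact p-value = sum of Bin(15,0.5) probabilities at or below the observed probability = 1.000000.
Step 5: alpha = 0.1. fail to reject H0.

n_eff = 15, pos = 7, neg = 8, p = 1.000000, fail to reject H0.


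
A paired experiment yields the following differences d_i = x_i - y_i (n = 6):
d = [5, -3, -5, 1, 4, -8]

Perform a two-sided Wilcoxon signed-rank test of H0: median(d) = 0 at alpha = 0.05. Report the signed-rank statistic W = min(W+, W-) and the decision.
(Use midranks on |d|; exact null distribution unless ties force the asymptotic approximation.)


Step 1: Drop any zero differences (none here) and take |d_i|.
|d| = [5, 3, 5, 1, 4, 8]
Step 2: Midrank |d_i| (ties get averaged ranks).
ranks: |5|->4.5, |3|->2, |5|->4.5, |1|->1, |4|->3, |8|->6
Step 3: Attach original signs; sum ranks with positive sign and with negative sign.
W+ = 4.5 + 1 + 3 = 8.5
W- = 2 + 4.5 + 6 = 12.5
(Check: W+ + W- = 21 should equal n(n+1)/2 = 21.)
Step 4: Test statistic W = min(W+, W-) = 8.5.
Step 5: Ties in |d|, so use the tie-corrected normal approximation.
        E[W] = n(n+1)/4 = 6*7/4 = 10.5.
        Tie groups: |d|=5 (t=2); sum(t^3 - t) = 6.
        Var[W] = n(n+1)(2n+1)/24 - sum(t^3-t)/48 = 546/24 - 6/48 = 22.625.
        z = (W - E[W]) / sqrt(Var[W]) = (8.5 - 10.5) / 4.7566 = -0.4205.
        Two-sided p = 2*Phi(z) = 0.674142.
Step 6: alpha = 0.05. fail to reject H0.

W+ = 8.5, W- = 12.5, W = min = 8.5, p = 0.674142, fail to reject H0.


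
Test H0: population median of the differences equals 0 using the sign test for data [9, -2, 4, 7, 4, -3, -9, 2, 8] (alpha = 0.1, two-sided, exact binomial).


Step 1: Discard zero differences. Original n = 9; n_eff = number of nonzero differences = 9.
Nonzero differences (with sign): +9, -2, +4, +7, +4, -3, -9, +2, +8
Step 2: Count signs: positive = 6, negative = 3.
Step 3: Under H0: P(positive) = 0.5, so the number of positives S ~ Bin(9, 0.5).
Step 4: Two-sided exact p-value = sum of Bin(9,0.5) probabilities at or below the observed probability = 0.507812.
Step 5: alpha = 0.1. fail to reject H0.

n_eff = 9, pos = 6, neg = 3, p = 0.507812, fail to reject H0.


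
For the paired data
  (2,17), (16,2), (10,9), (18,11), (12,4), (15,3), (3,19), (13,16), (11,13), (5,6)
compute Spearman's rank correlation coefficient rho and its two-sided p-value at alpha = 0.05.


Step 1: Rank x and y separately (midranks; no ties here).
rank(x): 2->1, 16->9, 10->4, 18->10, 12->6, 15->8, 3->2, 13->7, 11->5, 5->3
rank(y): 17->9, 2->1, 9->5, 11->6, 4->3, 3->2, 19->10, 16->8, 13->7, 6->4
Step 2: d_i = R_x(i) - R_y(i); compute d_i^2.
  (1-9)^2=64, (9-1)^2=64, (4-5)^2=1, (10-6)^2=16, (6-3)^2=9, (8-2)^2=36, (2-10)^2=64, (7-8)^2=1, (5-7)^2=4, (3-4)^2=1
sum(d^2) = 260.
Step 3: rho = 1 - 6*260 / (10*(10^2 - 1)) = 1 - 1560/990 = -0.575758.
Step 4: Under H0, t = rho * sqrt((n-2)/(1-rho^2)) = -1.9917 ~ t(8).
Step 5: Two-sided p-value from the t-distribution with 8 df = 0.081553.
Step 6: alpha = 0.05. fail to reject H0.

rho = -0.5758, p = 0.081553, fail to reject H0 at alpha = 0.05.


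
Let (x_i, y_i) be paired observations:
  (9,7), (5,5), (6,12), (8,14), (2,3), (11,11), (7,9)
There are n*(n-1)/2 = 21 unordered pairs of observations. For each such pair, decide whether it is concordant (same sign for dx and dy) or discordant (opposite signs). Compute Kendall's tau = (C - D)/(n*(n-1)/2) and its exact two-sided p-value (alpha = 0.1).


Step 1: Enumerate the 21 unordered pairs (i,j) with i<j and classify each by sign(x_j-x_i) * sign(y_j-y_i).
  (1,2):dx=-4,dy=-2->C; (1,3):dx=-3,dy=+5->D; (1,4):dx=-1,dy=+7->D; (1,5):dx=-7,dy=-4->C
  (1,6):dx=+2,dy=+4->C; (1,7):dx=-2,dy=+2->D; (2,3):dx=+1,dy=+7->C; (2,4):dx=+3,dy=+9->C
  (2,5):dx=-3,dy=-2->C; (2,6):dx=+6,dy=+6->C; (2,7):dx=+2,dy=+4->C; (3,4):dx=+2,dy=+2->C
  (3,5):dx=-4,dy=-9->C; (3,6):dx=+5,dy=-1->D; (3,7):dx=+1,dy=-3->D; (4,5):dx=-6,dy=-11->C
  (4,6):dx=+3,dy=-3->D; (4,7):dx=-1,dy=-5->C; (5,6):dx=+9,dy=+8->C; (5,7):dx=+5,dy=+6->C
  (6,7):dx=-4,dy=-2->C
Step 2: C = 15, D = 6, total pairs = 21.
Step 3: tau = (C - D)/(n(n-1)/2) = (15 - 6)/21 = 0.428571.
Step 4: Exact two-sided p-value (enumerate n! = 5040 permutations of y under H0): p = 0.238889.
Step 5: alpha = 0.1. fail to reject H0.

tau_b = 0.4286 (C=15, D=6), p = 0.238889, fail to reject H0.


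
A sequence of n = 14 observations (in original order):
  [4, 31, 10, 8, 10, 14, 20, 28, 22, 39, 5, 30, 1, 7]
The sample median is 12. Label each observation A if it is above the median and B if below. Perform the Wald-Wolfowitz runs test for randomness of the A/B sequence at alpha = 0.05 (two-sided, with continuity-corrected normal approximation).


Step 1: Compute median = 12; label A = above, B = below.
Labels in order: BABBBAAAAABABB  (n_A = 7, n_B = 7)
Step 2: Count runs R = 7.
Step 3: Under H0 (random ordering), E[R] = 2*n_A*n_B/(n_A+n_B) + 1 = 2*7*7/14 + 1 = 8.0000.
        Var[R] = 2*n_A*n_B*(2*n_A*n_B - n_A - n_B) / ((n_A+n_B)^2 * (n_A+n_B-1)) = 8232/2548 = 3.2308.
        SD[R] = 1.7974.
Step 4: Continuity-corrected z = (R + 0.5 - E[R]) / SD[R] = (7 + 0.5 - 8.0000) / 1.7974 = -0.2782.
Step 5: Two-sided p-value via normal approximation = 2*(1 - Phi(|z|)) = 0.780879.
Step 6: alpha = 0.05. fail to reject H0.

R = 7, z = -0.2782, p = 0.780879, fail to reject H0.


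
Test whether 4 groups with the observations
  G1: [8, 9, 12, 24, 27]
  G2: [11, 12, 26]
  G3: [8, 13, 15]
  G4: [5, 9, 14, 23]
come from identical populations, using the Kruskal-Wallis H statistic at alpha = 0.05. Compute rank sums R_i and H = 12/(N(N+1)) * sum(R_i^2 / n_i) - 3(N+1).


Step 1: Combine all N = 15 observations and assign midranks.
sorted (value, group, rank): (5,G4,1), (8,G1,2.5), (8,G3,2.5), (9,G1,4.5), (9,G4,4.5), (11,G2,6), (12,G1,7.5), (12,G2,7.5), (13,G3,9), (14,G4,10), (15,G3,11), (23,G4,12), (24,G1,13), (26,G2,14), (27,G1,15)
Step 2: Sum ranks within each group.
R_1 = 42.5 (n_1 = 5)
R_2 = 27.5 (n_2 = 3)
R_3 = 22.5 (n_3 = 3)
R_4 = 27.5 (n_4 = 4)
Step 3: H = 12/(N(N+1)) * sum(R_i^2/n_i) - 3(N+1)
     = 12/(15*16) * (42.5^2/5 + 27.5^2/3 + 22.5^2/3 + 27.5^2/4) - 3*16
     = 0.050000 * 971.146 - 48
     = 0.557292.
Step 4: Ties present; correction factor C = 1 - 18/(15^3 - 15) = 0.994643. Corrected H = 0.557292 / 0.994643 = 0.560293.
Step 5: Under H0, H ~ chi^2(3); p-value = 0.905459.
Step 6: alpha = 0.05. fail to reject H0.

H = 0.5603, df = 3, p = 0.905459, fail to reject H0.


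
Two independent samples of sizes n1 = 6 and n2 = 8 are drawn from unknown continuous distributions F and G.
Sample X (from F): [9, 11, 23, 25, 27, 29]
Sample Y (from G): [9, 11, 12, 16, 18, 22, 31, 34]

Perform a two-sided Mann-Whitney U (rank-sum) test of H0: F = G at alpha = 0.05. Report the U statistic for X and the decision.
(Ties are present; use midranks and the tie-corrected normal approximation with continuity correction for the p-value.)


Step 1: Combine and sort all 14 observations; assign midranks.
sorted (value, group): (9,X), (9,Y), (11,X), (11,Y), (12,Y), (16,Y), (18,Y), (22,Y), (23,X), (25,X), (27,X), (29,X), (31,Y), (34,Y)
ranks: 9->1.5, 9->1.5, 11->3.5, 11->3.5, 12->5, 16->6, 18->7, 22->8, 23->9, 25->10, 27->11, 29->12, 31->13, 34->14
Step 2: Rank sum for X: R1 = 1.5 + 3.5 + 9 + 10 + 11 + 12 = 47.
Step 3: U_X = R1 - n1(n1+1)/2 = 47 - 6*7/2 = 47 - 21 = 26.
       U_Y = n1*n2 - U_X = 48 - 26 = 22.
Step 4: Ties are present, so use the tie-corrected normal approximation (with continuity correction) for the p-value.
Step 5: p-value = 0.846116; compare to alpha = 0.05. fail to reject H0.

U_X = 26, p = 0.846116, fail to reject H0 at alpha = 0.05.


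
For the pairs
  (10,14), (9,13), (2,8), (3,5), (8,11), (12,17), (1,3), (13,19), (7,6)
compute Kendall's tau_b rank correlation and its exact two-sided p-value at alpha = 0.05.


Step 1: Enumerate the 36 unordered pairs (i,j) with i<j and classify each by sign(x_j-x_i) * sign(y_j-y_i).
  (1,2):dx=-1,dy=-1->C; (1,3):dx=-8,dy=-6->C; (1,4):dx=-7,dy=-9->C; (1,5):dx=-2,dy=-3->C
  (1,6):dx=+2,dy=+3->C; (1,7):dx=-9,dy=-11->C; (1,8):dx=+3,dy=+5->C; (1,9):dx=-3,dy=-8->C
  (2,3):dx=-7,dy=-5->C; (2,4):dx=-6,dy=-8->C; (2,5):dx=-1,dy=-2->C; (2,6):dx=+3,dy=+4->C
  (2,7):dx=-8,dy=-10->C; (2,8):dx=+4,dy=+6->C; (2,9):dx=-2,dy=-7->C; (3,4):dx=+1,dy=-3->D
  (3,5):dx=+6,dy=+3->C; (3,6):dx=+10,dy=+9->C; (3,7):dx=-1,dy=-5->C; (3,8):dx=+11,dy=+11->C
  (3,9):dx=+5,dy=-2->D; (4,5):dx=+5,dy=+6->C; (4,6):dx=+9,dy=+12->C; (4,7):dx=-2,dy=-2->C
  (4,8):dx=+10,dy=+14->C; (4,9):dx=+4,dy=+1->C; (5,6):dx=+4,dy=+6->C; (5,7):dx=-7,dy=-8->C
  (5,8):dx=+5,dy=+8->C; (5,9):dx=-1,dy=-5->C; (6,7):dx=-11,dy=-14->C; (6,8):dx=+1,dy=+2->C
  (6,9):dx=-5,dy=-11->C; (7,8):dx=+12,dy=+16->C; (7,9):dx=+6,dy=+3->C; (8,9):dx=-6,dy=-13->C
Step 2: C = 34, D = 2, total pairs = 36.
Step 3: tau = (C - D)/(n(n-1)/2) = (34 - 2)/36 = 0.888889.
Step 4: Exact two-sided p-value (enumerate n! = 362880 permutations of y under H0): p = 0.000243.
Step 5: alpha = 0.05. reject H0.

tau_b = 0.8889 (C=34, D=2), p = 0.000243, reject H0.


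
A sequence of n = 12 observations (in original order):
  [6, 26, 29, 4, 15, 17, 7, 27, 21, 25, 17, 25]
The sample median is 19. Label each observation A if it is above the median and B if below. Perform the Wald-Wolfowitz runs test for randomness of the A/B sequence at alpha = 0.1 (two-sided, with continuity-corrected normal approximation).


Step 1: Compute median = 19; label A = above, B = below.
Labels in order: BAABBBBAAABA  (n_A = 6, n_B = 6)
Step 2: Count runs R = 6.
Step 3: Under H0 (random ordering), E[R] = 2*n_A*n_B/(n_A+n_B) + 1 = 2*6*6/12 + 1 = 7.0000.
        Var[R] = 2*n_A*n_B*(2*n_A*n_B - n_A - n_B) / ((n_A+n_B)^2 * (n_A+n_B-1)) = 4320/1584 = 2.7273.
        SD[R] = 1.6514.
Step 4: Continuity-corrected z = (R + 0.5 - E[R]) / SD[R] = (6 + 0.5 - 7.0000) / 1.6514 = -0.3028.
Step 5: Two-sided p-value via normal approximation = 2*(1 - Phi(|z|)) = 0.762069.
Step 6: alpha = 0.1. fail to reject H0.

R = 6, z = -0.3028, p = 0.762069, fail to reject H0.


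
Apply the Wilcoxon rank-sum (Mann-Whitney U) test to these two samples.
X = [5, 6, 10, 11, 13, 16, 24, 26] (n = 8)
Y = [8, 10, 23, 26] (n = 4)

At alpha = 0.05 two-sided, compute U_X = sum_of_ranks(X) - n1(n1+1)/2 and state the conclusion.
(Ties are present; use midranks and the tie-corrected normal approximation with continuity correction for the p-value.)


Step 1: Combine and sort all 12 observations; assign midranks.
sorted (value, group): (5,X), (6,X), (8,Y), (10,X), (10,Y), (11,X), (13,X), (16,X), (23,Y), (24,X), (26,X), (26,Y)
ranks: 5->1, 6->2, 8->3, 10->4.5, 10->4.5, 11->6, 13->7, 16->8, 23->9, 24->10, 26->11.5, 26->11.5
Step 2: Rank sum for X: R1 = 1 + 2 + 4.5 + 6 + 7 + 8 + 10 + 11.5 = 50.
Step 3: U_X = R1 - n1(n1+1)/2 = 50 - 8*9/2 = 50 - 36 = 14.
       U_Y = n1*n2 - U_X = 32 - 14 = 18.
Step 4: Ties are present, so use the tie-corrected normal approximation (with continuity correction) for the p-value.
Step 5: p-value = 0.798215; compare to alpha = 0.05. fail to reject H0.

U_X = 14, p = 0.798215, fail to reject H0 at alpha = 0.05.


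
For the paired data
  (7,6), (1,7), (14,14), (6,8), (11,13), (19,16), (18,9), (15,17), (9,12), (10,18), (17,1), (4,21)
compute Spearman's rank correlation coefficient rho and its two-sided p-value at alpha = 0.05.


Step 1: Rank x and y separately (midranks; no ties here).
rank(x): 7->4, 1->1, 14->8, 6->3, 11->7, 19->12, 18->11, 15->9, 9->5, 10->6, 17->10, 4->2
rank(y): 6->2, 7->3, 14->8, 8->4, 13->7, 16->9, 9->5, 17->10, 12->6, 18->11, 1->1, 21->12
Step 2: d_i = R_x(i) - R_y(i); compute d_i^2.
  (4-2)^2=4, (1-3)^2=4, (8-8)^2=0, (3-4)^2=1, (7-7)^2=0, (12-9)^2=9, (11-5)^2=36, (9-10)^2=1, (5-6)^2=1, (6-11)^2=25, (10-1)^2=81, (2-12)^2=100
sum(d^2) = 262.
Step 3: rho = 1 - 6*262 / (12*(12^2 - 1)) = 1 - 1572/1716 = 0.083916.
Step 4: Under H0, t = rho * sqrt((n-2)/(1-rho^2)) = 0.2663 ~ t(10).
Step 5: Two-sided p-value from the t-distribution with 10 df = 0.795415.
Step 6: alpha = 0.05. fail to reject H0.

rho = 0.0839, p = 0.795415, fail to reject H0 at alpha = 0.05.


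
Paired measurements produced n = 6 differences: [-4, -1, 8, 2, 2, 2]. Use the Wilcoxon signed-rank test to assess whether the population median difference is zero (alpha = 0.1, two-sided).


Step 1: Drop any zero differences (none here) and take |d_i|.
|d| = [4, 1, 8, 2, 2, 2]
Step 2: Midrank |d_i| (ties get averaged ranks).
ranks: |4|->5, |1|->1, |8|->6, |2|->3, |2|->3, |2|->3
Step 3: Attach original signs; sum ranks with positive sign and with negative sign.
W+ = 6 + 3 + 3 + 3 = 15
W- = 5 + 1 = 6
(Check: W+ + W- = 21 should equal n(n+1)/2 = 21.)
Step 4: Test statistic W = min(W+, W-) = 6.
Step 5: Ties in |d|, so use the tie-corrected normal approximation.
        E[W] = n(n+1)/4 = 6*7/4 = 10.5.
        Tie groups: |d|=2 (t=3); sum(t^3 - t) = 24.
        Var[W] = n(n+1)(2n+1)/24 - sum(t^3-t)/48 = 546/24 - 24/48 = 22.25.
        z = (W - E[W]) / sqrt(Var[W]) = (6 - 10.5) / 4.7170 = -0.9540.
        Two-sided p = 2*Phi(z) = 0.340085.
Step 6: alpha = 0.1. fail to reject H0.

W+ = 15, W- = 6, W = min = 6, p = 0.340085, fail to reject H0.


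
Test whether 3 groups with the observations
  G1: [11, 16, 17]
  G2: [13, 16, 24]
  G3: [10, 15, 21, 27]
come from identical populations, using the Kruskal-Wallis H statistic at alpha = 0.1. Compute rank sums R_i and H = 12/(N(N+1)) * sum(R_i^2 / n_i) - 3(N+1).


Step 1: Combine all N = 10 observations and assign midranks.
sorted (value, group, rank): (10,G3,1), (11,G1,2), (13,G2,3), (15,G3,4), (16,G1,5.5), (16,G2,5.5), (17,G1,7), (21,G3,8), (24,G2,9), (27,G3,10)
Step 2: Sum ranks within each group.
R_1 = 14.5 (n_1 = 3)
R_2 = 17.5 (n_2 = 3)
R_3 = 23 (n_3 = 4)
Step 3: H = 12/(N(N+1)) * sum(R_i^2/n_i) - 3(N+1)
     = 12/(10*11) * (14.5^2/3 + 17.5^2/3 + 23^2/4) - 3*11
     = 0.109091 * 304.417 - 33
     = 0.209091.
Step 4: Ties present; correction factor C = 1 - 6/(10^3 - 10) = 0.993939. Corrected H = 0.209091 / 0.993939 = 0.210366.
Step 5: Under H0, H ~ chi^2(2); p-value = 0.900160.
Step 6: alpha = 0.1. fail to reject H0.

H = 0.2104, df = 2, p = 0.900160, fail to reject H0.


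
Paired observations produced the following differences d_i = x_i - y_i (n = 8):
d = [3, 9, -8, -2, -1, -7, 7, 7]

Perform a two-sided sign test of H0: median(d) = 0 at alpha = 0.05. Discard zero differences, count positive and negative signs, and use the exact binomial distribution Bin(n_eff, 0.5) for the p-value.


Step 1: Discard zero differences. Original n = 8; n_eff = number of nonzero differences = 8.
Nonzero differences (with sign): +3, +9, -8, -2, -1, -7, +7, +7
Step 2: Count signs: positive = 4, negative = 4.
Step 3: Under H0: P(positive) = 0.5, so the number of positives S ~ Bin(8, 0.5).
Step 4: Two-sided exact p-value = sum of Bin(8,0.5) probabilities at or below the observed probability = 1.000000.
Step 5: alpha = 0.05. fail to reject H0.

n_eff = 8, pos = 4, neg = 4, p = 1.000000, fail to reject H0.


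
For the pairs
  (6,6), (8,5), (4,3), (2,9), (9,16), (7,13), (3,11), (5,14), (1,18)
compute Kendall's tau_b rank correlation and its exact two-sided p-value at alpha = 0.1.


Step 1: Enumerate the 36 unordered pairs (i,j) with i<j and classify each by sign(x_j-x_i) * sign(y_j-y_i).
  (1,2):dx=+2,dy=-1->D; (1,3):dx=-2,dy=-3->C; (1,4):dx=-4,dy=+3->D; (1,5):dx=+3,dy=+10->C
  (1,6):dx=+1,dy=+7->C; (1,7):dx=-3,dy=+5->D; (1,8):dx=-1,dy=+8->D; (1,9):dx=-5,dy=+12->D
  (2,3):dx=-4,dy=-2->C; (2,4):dx=-6,dy=+4->D; (2,5):dx=+1,dy=+11->C; (2,6):dx=-1,dy=+8->D
  (2,7):dx=-5,dy=+6->D; (2,8):dx=-3,dy=+9->D; (2,9):dx=-7,dy=+13->D; (3,4):dx=-2,dy=+6->D
  (3,5):dx=+5,dy=+13->C; (3,6):dx=+3,dy=+10->C; (3,7):dx=-1,dy=+8->D; (3,8):dx=+1,dy=+11->C
  (3,9):dx=-3,dy=+15->D; (4,5):dx=+7,dy=+7->C; (4,6):dx=+5,dy=+4->C; (4,7):dx=+1,dy=+2->C
  (4,8):dx=+3,dy=+5->C; (4,9):dx=-1,dy=+9->D; (5,6):dx=-2,dy=-3->C; (5,7):dx=-6,dy=-5->C
  (5,8):dx=-4,dy=-2->C; (5,9):dx=-8,dy=+2->D; (6,7):dx=-4,dy=-2->C; (6,8):dx=-2,dy=+1->D
  (6,9):dx=-6,dy=+5->D; (7,8):dx=+2,dy=+3->C; (7,9):dx=-2,dy=+7->D; (8,9):dx=-4,dy=+4->D
Step 2: C = 17, D = 19, total pairs = 36.
Step 3: tau = (C - D)/(n(n-1)/2) = (17 - 19)/36 = -0.055556.
Step 4: Exact two-sided p-value (enumerate n! = 362880 permutations of y under H0): p = 0.919455.
Step 5: alpha = 0.1. fail to reject H0.

tau_b = -0.0556 (C=17, D=19), p = 0.919455, fail to reject H0.


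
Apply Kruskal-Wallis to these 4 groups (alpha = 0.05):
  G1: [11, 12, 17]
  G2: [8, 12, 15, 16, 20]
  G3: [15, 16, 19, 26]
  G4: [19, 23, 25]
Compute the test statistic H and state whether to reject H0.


Step 1: Combine all N = 15 observations and assign midranks.
sorted (value, group, rank): (8,G2,1), (11,G1,2), (12,G1,3.5), (12,G2,3.5), (15,G2,5.5), (15,G3,5.5), (16,G2,7.5), (16,G3,7.5), (17,G1,9), (19,G3,10.5), (19,G4,10.5), (20,G2,12), (23,G4,13), (25,G4,14), (26,G3,15)
Step 2: Sum ranks within each group.
R_1 = 14.5 (n_1 = 3)
R_2 = 29.5 (n_2 = 5)
R_3 = 38.5 (n_3 = 4)
R_4 = 37.5 (n_4 = 3)
Step 3: H = 12/(N(N+1)) * sum(R_i^2/n_i) - 3(N+1)
     = 12/(15*16) * (14.5^2/3 + 29.5^2/5 + 38.5^2/4 + 37.5^2/3) - 3*16
     = 0.050000 * 1083.45 - 48
     = 6.172292.
Step 4: Ties present; correction factor C = 1 - 24/(15^3 - 15) = 0.992857. Corrected H = 6.172292 / 0.992857 = 6.216697.
Step 5: Under H0, H ~ chi^2(3); p-value = 0.101530.
Step 6: alpha = 0.05. fail to reject H0.

H = 6.2167, df = 3, p = 0.101530, fail to reject H0.


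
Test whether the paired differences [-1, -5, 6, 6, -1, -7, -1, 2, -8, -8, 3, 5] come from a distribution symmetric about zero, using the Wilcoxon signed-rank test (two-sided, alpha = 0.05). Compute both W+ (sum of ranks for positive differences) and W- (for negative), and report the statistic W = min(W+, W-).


Step 1: Drop any zero differences (none here) and take |d_i|.
|d| = [1, 5, 6, 6, 1, 7, 1, 2, 8, 8, 3, 5]
Step 2: Midrank |d_i| (ties get averaged ranks).
ranks: |1|->2, |5|->6.5, |6|->8.5, |6|->8.5, |1|->2, |7|->10, |1|->2, |2|->4, |8|->11.5, |8|->11.5, |3|->5, |5|->6.5
Step 3: Attach original signs; sum ranks with positive sign and with negative sign.
W+ = 8.5 + 8.5 + 4 + 5 + 6.5 = 32.5
W- = 2 + 6.5 + 2 + 10 + 2 + 11.5 + 11.5 = 45.5
(Check: W+ + W- = 78 should equal n(n+1)/2 = 78.)
Step 4: Test statistic W = min(W+, W-) = 32.5.
Step 5: Ties in |d|, so use the tie-corrected normal approximation.
        E[W] = n(n+1)/4 = 12*13/4 = 39.
        Tie groups: |d|=1 (t=3), |d|=5 (t=2), |d|=6 (t=2), |d|=8 (t=2); sum(t^3 - t) = 42.
        Var[W] = n(n+1)(2n+1)/24 - sum(t^3-t)/48 = 3900/24 - 42/48 = 161.625.
        z = (W - E[W]) / sqrt(Var[W]) = (32.5 - 39) / 12.7132 = -0.5113.
        Two-sided p = 2*Phi(z) = 0.609155.
Step 6: alpha = 0.05. fail to reject H0.

W+ = 32.5, W- = 45.5, W = min = 32.5, p = 0.609155, fail to reject H0.


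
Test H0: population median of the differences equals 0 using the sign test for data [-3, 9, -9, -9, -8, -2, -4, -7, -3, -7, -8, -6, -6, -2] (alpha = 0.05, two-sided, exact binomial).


Step 1: Discard zero differences. Original n = 14; n_eff = number of nonzero differences = 14.
Nonzero differences (with sign): -3, +9, -9, -9, -8, -2, -4, -7, -3, -7, -8, -6, -6, -2
Step 2: Count signs: positive = 1, negative = 13.
Step 3: Under H0: P(positive) = 0.5, so the number of positives S ~ Bin(14, 0.5).
Step 4: Two-sided exact p-value = sum of Bin(14,0.5) probabilities at or below the observed probability = 0.001831.
Step 5: alpha = 0.05. reject H0.

n_eff = 14, pos = 1, neg = 13, p = 0.001831, reject H0.


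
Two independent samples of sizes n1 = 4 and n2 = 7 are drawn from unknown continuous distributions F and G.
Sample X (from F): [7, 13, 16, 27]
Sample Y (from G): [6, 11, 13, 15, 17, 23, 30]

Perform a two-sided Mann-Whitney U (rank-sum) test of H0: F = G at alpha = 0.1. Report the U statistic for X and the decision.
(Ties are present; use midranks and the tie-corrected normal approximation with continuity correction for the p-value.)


Step 1: Combine and sort all 11 observations; assign midranks.
sorted (value, group): (6,Y), (7,X), (11,Y), (13,X), (13,Y), (15,Y), (16,X), (17,Y), (23,Y), (27,X), (30,Y)
ranks: 6->1, 7->2, 11->3, 13->4.5, 13->4.5, 15->6, 16->7, 17->8, 23->9, 27->10, 30->11
Step 2: Rank sum for X: R1 = 2 + 4.5 + 7 + 10 = 23.5.
Step 3: U_X = R1 - n1(n1+1)/2 = 23.5 - 4*5/2 = 23.5 - 10 = 13.5.
       U_Y = n1*n2 - U_X = 28 - 13.5 = 14.5.
Step 4: Ties are present, so use the tie-corrected normal approximation (with continuity correction) for the p-value.
Step 5: p-value = 1.000000; compare to alpha = 0.1. fail to reject H0.

U_X = 13.5, p = 1.000000, fail to reject H0 at alpha = 0.1.


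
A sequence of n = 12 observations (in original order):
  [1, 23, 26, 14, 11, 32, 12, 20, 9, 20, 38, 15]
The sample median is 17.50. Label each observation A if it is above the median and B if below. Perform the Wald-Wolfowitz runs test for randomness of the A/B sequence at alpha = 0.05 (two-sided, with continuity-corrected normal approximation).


Step 1: Compute median = 17.50; label A = above, B = below.
Labels in order: BAABBABABAAB  (n_A = 6, n_B = 6)
Step 2: Count runs R = 9.
Step 3: Under H0 (random ordering), E[R] = 2*n_A*n_B/(n_A+n_B) + 1 = 2*6*6/12 + 1 = 7.0000.
        Var[R] = 2*n_A*n_B*(2*n_A*n_B - n_A - n_B) / ((n_A+n_B)^2 * (n_A+n_B-1)) = 4320/1584 = 2.7273.
        SD[R] = 1.6514.
Step 4: Continuity-corrected z = (R - 0.5 - E[R]) / SD[R] = (9 - 0.5 - 7.0000) / 1.6514 = 0.9083.
Step 5: Two-sided p-value via normal approximation = 2*(1 - Phi(|z|)) = 0.363722.
Step 6: alpha = 0.05. fail to reject H0.

R = 9, z = 0.9083, p = 0.363722, fail to reject H0.


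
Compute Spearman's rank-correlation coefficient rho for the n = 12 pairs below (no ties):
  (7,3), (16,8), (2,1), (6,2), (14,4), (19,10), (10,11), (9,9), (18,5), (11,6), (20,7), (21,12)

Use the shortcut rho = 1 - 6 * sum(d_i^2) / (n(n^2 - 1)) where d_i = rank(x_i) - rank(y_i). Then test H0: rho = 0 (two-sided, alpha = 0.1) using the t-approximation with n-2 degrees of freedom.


Step 1: Rank x and y separately (midranks; no ties here).
rank(x): 7->3, 16->8, 2->1, 6->2, 14->7, 19->10, 10->5, 9->4, 18->9, 11->6, 20->11, 21->12
rank(y): 3->3, 8->8, 1->1, 2->2, 4->4, 10->10, 11->11, 9->9, 5->5, 6->6, 7->7, 12->12
Step 2: d_i = R_x(i) - R_y(i); compute d_i^2.
  (3-3)^2=0, (8-8)^2=0, (1-1)^2=0, (2-2)^2=0, (7-4)^2=9, (10-10)^2=0, (5-11)^2=36, (4-9)^2=25, (9-5)^2=16, (6-6)^2=0, (11-7)^2=16, (12-12)^2=0
sum(d^2) = 102.
Step 3: rho = 1 - 6*102 / (12*(12^2 - 1)) = 1 - 612/1716 = 0.643357.
Step 4: Under H0, t = rho * sqrt((n-2)/(1-rho^2)) = 2.6575 ~ t(10).
Step 5: Two-sided p-value from the t-distribution with 10 df = 0.024003.
Step 6: alpha = 0.1. reject H0.

rho = 0.6434, p = 0.024003, reject H0 at alpha = 0.1.


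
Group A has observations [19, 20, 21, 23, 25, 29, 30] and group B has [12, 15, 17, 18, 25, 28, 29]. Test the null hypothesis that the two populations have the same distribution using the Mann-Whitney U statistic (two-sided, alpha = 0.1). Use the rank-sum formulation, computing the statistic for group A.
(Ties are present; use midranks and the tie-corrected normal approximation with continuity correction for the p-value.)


Step 1: Combine and sort all 14 observations; assign midranks.
sorted (value, group): (12,Y), (15,Y), (17,Y), (18,Y), (19,X), (20,X), (21,X), (23,X), (25,X), (25,Y), (28,Y), (29,X), (29,Y), (30,X)
ranks: 12->1, 15->2, 17->3, 18->4, 19->5, 20->6, 21->7, 23->8, 25->9.5, 25->9.5, 28->11, 29->12.5, 29->12.5, 30->14
Step 2: Rank sum for X: R1 = 5 + 6 + 7 + 8 + 9.5 + 12.5 + 14 = 62.
Step 3: U_X = R1 - n1(n1+1)/2 = 62 - 7*8/2 = 62 - 28 = 34.
       U_Y = n1*n2 - U_X = 49 - 34 = 15.
Step 4: Ties are present, so use the tie-corrected normal approximation (with continuity correction) for the p-value.
Step 5: p-value = 0.249110; compare to alpha = 0.1. fail to reject H0.

U_X = 34, p = 0.249110, fail to reject H0 at alpha = 0.1.


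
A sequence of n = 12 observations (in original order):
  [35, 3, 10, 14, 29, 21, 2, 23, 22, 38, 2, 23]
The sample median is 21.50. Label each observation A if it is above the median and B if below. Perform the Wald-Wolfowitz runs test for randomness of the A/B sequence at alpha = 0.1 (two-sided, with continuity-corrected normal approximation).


Step 1: Compute median = 21.50; label A = above, B = below.
Labels in order: ABBBABBAAABA  (n_A = 6, n_B = 6)
Step 2: Count runs R = 7.
Step 3: Under H0 (random ordering), E[R] = 2*n_A*n_B/(n_A+n_B) + 1 = 2*6*6/12 + 1 = 7.0000.
        Var[R] = 2*n_A*n_B*(2*n_A*n_B - n_A - n_B) / ((n_A+n_B)^2 * (n_A+n_B-1)) = 4320/1584 = 2.7273.
        SD[R] = 1.6514.
Step 4: R = E[R], so z = 0 with no continuity correction.
Step 5: Two-sided p-value via normal approximation = 2*(1 - Phi(|z|)) = 1.000000.
Step 6: alpha = 0.1. fail to reject H0.

R = 7, z = 0.0000, p = 1.000000, fail to reject H0.


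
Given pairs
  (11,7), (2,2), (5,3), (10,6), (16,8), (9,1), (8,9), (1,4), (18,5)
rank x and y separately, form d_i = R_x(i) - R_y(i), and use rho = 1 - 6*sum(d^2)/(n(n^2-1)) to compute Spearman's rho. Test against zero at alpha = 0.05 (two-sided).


Step 1: Rank x and y separately (midranks; no ties here).
rank(x): 11->7, 2->2, 5->3, 10->6, 16->8, 9->5, 8->4, 1->1, 18->9
rank(y): 7->7, 2->2, 3->3, 6->6, 8->8, 1->1, 9->9, 4->4, 5->5
Step 2: d_i = R_x(i) - R_y(i); compute d_i^2.
  (7-7)^2=0, (2-2)^2=0, (3-3)^2=0, (6-6)^2=0, (8-8)^2=0, (5-1)^2=16, (4-9)^2=25, (1-4)^2=9, (9-5)^2=16
sum(d^2) = 66.
Step 3: rho = 1 - 6*66 / (9*(9^2 - 1)) = 1 - 396/720 = 0.450000.
Step 4: Under H0, t = rho * sqrt((n-2)/(1-rho^2)) = 1.3332 ~ t(7).
Step 5: Two-sided p-value from the t-distribution with 7 df = 0.224216.
Step 6: alpha = 0.05. fail to reject H0.

rho = 0.4500, p = 0.224216, fail to reject H0 at alpha = 0.05.


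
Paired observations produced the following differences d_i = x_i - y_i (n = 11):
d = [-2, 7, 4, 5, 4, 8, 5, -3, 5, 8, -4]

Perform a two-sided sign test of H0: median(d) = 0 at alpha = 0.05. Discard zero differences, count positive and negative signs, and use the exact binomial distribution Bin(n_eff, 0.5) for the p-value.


Step 1: Discard zero differences. Original n = 11; n_eff = number of nonzero differences = 11.
Nonzero differences (with sign): -2, +7, +4, +5, +4, +8, +5, -3, +5, +8, -4
Step 2: Count signs: positive = 8, negative = 3.
Step 3: Under H0: P(positive) = 0.5, so the number of positives S ~ Bin(11, 0.5).
Step 4: Two-sided exact p-value = sum of Bin(11,0.5) probabilities at or below the observed probability = 0.226562.
Step 5: alpha = 0.05. fail to reject H0.

n_eff = 11, pos = 8, neg = 3, p = 0.226562, fail to reject H0.


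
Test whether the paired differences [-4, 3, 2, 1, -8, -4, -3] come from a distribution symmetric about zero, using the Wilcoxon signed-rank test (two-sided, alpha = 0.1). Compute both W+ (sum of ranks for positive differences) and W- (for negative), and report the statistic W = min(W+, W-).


Step 1: Drop any zero differences (none here) and take |d_i|.
|d| = [4, 3, 2, 1, 8, 4, 3]
Step 2: Midrank |d_i| (ties get averaged ranks).
ranks: |4|->5.5, |3|->3.5, |2|->2, |1|->1, |8|->7, |4|->5.5, |3|->3.5
Step 3: Attach original signs; sum ranks with positive sign and with negative sign.
W+ = 3.5 + 2 + 1 = 6.5
W- = 5.5 + 7 + 5.5 + 3.5 = 21.5
(Check: W+ + W- = 28 should equal n(n+1)/2 = 28.)
Step 4: Test statistic W = min(W+, W-) = 6.5.
Step 5: Ties in |d|, so use the tie-corrected normal approximation.
        E[W] = n(n+1)/4 = 7*8/4 = 14.
        Tie groups: |d|=3 (t=2), |d|=4 (t=2); sum(t^3 - t) = 12.
        Var[W] = n(n+1)(2n+1)/24 - sum(t^3-t)/48 = 840/24 - 12/48 = 34.75.
        z = (W - E[W]) / sqrt(Var[W]) = (6.5 - 14) / 5.8949 = -1.2723.
        Two-sided p = 2*Phi(z) = 0.203272.
Step 6: alpha = 0.1. fail to reject H0.

W+ = 6.5, W- = 21.5, W = min = 6.5, p = 0.203272, fail to reject H0.


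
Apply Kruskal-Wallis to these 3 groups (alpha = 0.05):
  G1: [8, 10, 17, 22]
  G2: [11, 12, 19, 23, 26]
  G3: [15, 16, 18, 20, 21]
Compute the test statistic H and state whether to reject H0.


Step 1: Combine all N = 14 observations and assign midranks.
sorted (value, group, rank): (8,G1,1), (10,G1,2), (11,G2,3), (12,G2,4), (15,G3,5), (16,G3,6), (17,G1,7), (18,G3,8), (19,G2,9), (20,G3,10), (21,G3,11), (22,G1,12), (23,G2,13), (26,G2,14)
Step 2: Sum ranks within each group.
R_1 = 22 (n_1 = 4)
R_2 = 43 (n_2 = 5)
R_3 = 40 (n_3 = 5)
Step 3: H = 12/(N(N+1)) * sum(R_i^2/n_i) - 3(N+1)
     = 12/(14*15) * (22^2/4 + 43^2/5 + 40^2/5) - 3*15
     = 0.057143 * 810.8 - 45
     = 1.331429.
Step 4: No ties, so H is used without correction.
Step 5: Under H0, H ~ chi^2(2); p-value = 0.513906.
Step 6: alpha = 0.05. fail to reject H0.

H = 1.3314, df = 2, p = 0.513906, fail to reject H0.


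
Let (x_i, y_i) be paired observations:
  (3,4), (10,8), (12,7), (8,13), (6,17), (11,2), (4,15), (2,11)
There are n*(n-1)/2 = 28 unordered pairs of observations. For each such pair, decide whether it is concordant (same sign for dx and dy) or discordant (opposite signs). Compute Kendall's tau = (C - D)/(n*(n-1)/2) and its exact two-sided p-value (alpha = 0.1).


Step 1: Enumerate the 28 unordered pairs (i,j) with i<j and classify each by sign(x_j-x_i) * sign(y_j-y_i).
  (1,2):dx=+7,dy=+4->C; (1,3):dx=+9,dy=+3->C; (1,4):dx=+5,dy=+9->C; (1,5):dx=+3,dy=+13->C
  (1,6):dx=+8,dy=-2->D; (1,7):dx=+1,dy=+11->C; (1,8):dx=-1,dy=+7->D; (2,3):dx=+2,dy=-1->D
  (2,4):dx=-2,dy=+5->D; (2,5):dx=-4,dy=+9->D; (2,6):dx=+1,dy=-6->D; (2,7):dx=-6,dy=+7->D
  (2,8):dx=-8,dy=+3->D; (3,4):dx=-4,dy=+6->D; (3,5):dx=-6,dy=+10->D; (3,6):dx=-1,dy=-5->C
  (3,7):dx=-8,dy=+8->D; (3,8):dx=-10,dy=+4->D; (4,5):dx=-2,dy=+4->D; (4,6):dx=+3,dy=-11->D
  (4,7):dx=-4,dy=+2->D; (4,8):dx=-6,dy=-2->C; (5,6):dx=+5,dy=-15->D; (5,7):dx=-2,dy=-2->C
  (5,8):dx=-4,dy=-6->C; (6,7):dx=-7,dy=+13->D; (6,8):dx=-9,dy=+9->D; (7,8):dx=-2,dy=-4->C
Step 2: C = 10, D = 18, total pairs = 28.
Step 3: tau = (C - D)/(n(n-1)/2) = (10 - 18)/28 = -0.285714.
Step 4: Exact two-sided p-value (enumerate n! = 40320 permutations of y under H0): p = 0.398760.
Step 5: alpha = 0.1. fail to reject H0.

tau_b = -0.2857 (C=10, D=18), p = 0.398760, fail to reject H0.


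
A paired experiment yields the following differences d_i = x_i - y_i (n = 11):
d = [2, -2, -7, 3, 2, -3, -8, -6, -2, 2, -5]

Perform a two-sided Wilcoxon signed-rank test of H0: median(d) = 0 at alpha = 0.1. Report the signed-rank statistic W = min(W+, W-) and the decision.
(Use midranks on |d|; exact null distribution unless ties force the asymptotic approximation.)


Step 1: Drop any zero differences (none here) and take |d_i|.
|d| = [2, 2, 7, 3, 2, 3, 8, 6, 2, 2, 5]
Step 2: Midrank |d_i| (ties get averaged ranks).
ranks: |2|->3, |2|->3, |7|->10, |3|->6.5, |2|->3, |3|->6.5, |8|->11, |6|->9, |2|->3, |2|->3, |5|->8
Step 3: Attach original signs; sum ranks with positive sign and with negative sign.
W+ = 3 + 6.5 + 3 + 3 = 15.5
W- = 3 + 10 + 6.5 + 11 + 9 + 3 + 8 = 50.5
(Check: W+ + W- = 66 should equal n(n+1)/2 = 66.)
Step 4: Test statistic W = min(W+, W-) = 15.5.
Step 5: Ties in |d|, so use the tie-corrected normal approximation.
        E[W] = n(n+1)/4 = 11*12/4 = 33.
        Tie groups: |d|=2 (t=5), |d|=3 (t=2); sum(t^3 - t) = 126.
        Var[W] = n(n+1)(2n+1)/24 - sum(t^3-t)/48 = 3036/24 - 126/48 = 123.875.
        z = (W - E[W]) / sqrt(Var[W]) = (15.5 - 33) / 11.1299 = -1.5723.
        Two-sided p = 2*Phi(z) = 0.115872.
Step 6: alpha = 0.1. fail to reject H0.

W+ = 15.5, W- = 50.5, W = min = 15.5, p = 0.115872, fail to reject H0.


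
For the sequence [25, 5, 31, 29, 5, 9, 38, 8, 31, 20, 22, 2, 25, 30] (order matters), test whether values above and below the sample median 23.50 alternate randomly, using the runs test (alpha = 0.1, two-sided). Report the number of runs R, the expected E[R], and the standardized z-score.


Step 1: Compute median = 23.50; label A = above, B = below.
Labels in order: ABAABBABABBBAA  (n_A = 7, n_B = 7)
Step 2: Count runs R = 9.
Step 3: Under H0 (random ordering), E[R] = 2*n_A*n_B/(n_A+n_B) + 1 = 2*7*7/14 + 1 = 8.0000.
        Var[R] = 2*n_A*n_B*(2*n_A*n_B - n_A - n_B) / ((n_A+n_B)^2 * (n_A+n_B-1)) = 8232/2548 = 3.2308.
        SD[R] = 1.7974.
Step 4: Continuity-corrected z = (R - 0.5 - E[R]) / SD[R] = (9 - 0.5 - 8.0000) / 1.7974 = 0.2782.
Step 5: Two-sided p-value via normal approximation = 2*(1 - Phi(|z|)) = 0.780879.
Step 6: alpha = 0.1. fail to reject H0.

R = 9, z = 0.2782, p = 0.780879, fail to reject H0.


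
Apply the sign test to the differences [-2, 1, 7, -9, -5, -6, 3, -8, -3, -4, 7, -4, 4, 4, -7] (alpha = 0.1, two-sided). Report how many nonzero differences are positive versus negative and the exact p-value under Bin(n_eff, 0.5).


Step 1: Discard zero differences. Original n = 15; n_eff = number of nonzero differences = 15.
Nonzero differences (with sign): -2, +1, +7, -9, -5, -6, +3, -8, -3, -4, +7, -4, +4, +4, -7
Step 2: Count signs: positive = 6, negative = 9.
Step 3: Under H0: P(positive) = 0.5, so the number of positives S ~ Bin(15, 0.5).
Step 4: Two-sided exact p-value = sum of Bin(15,0.5) probabilities at or below the observed probability = 0.607239.
Step 5: alpha = 0.1. fail to reject H0.

n_eff = 15, pos = 6, neg = 9, p = 0.607239, fail to reject H0.


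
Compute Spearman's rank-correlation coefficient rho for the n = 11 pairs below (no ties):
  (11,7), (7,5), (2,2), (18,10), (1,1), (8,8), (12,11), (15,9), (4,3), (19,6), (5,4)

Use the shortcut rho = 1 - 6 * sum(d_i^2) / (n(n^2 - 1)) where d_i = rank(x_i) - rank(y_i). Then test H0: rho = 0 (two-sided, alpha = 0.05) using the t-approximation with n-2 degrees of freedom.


Step 1: Rank x and y separately (midranks; no ties here).
rank(x): 11->7, 7->5, 2->2, 18->10, 1->1, 8->6, 12->8, 15->9, 4->3, 19->11, 5->4
rank(y): 7->7, 5->5, 2->2, 10->10, 1->1, 8->8, 11->11, 9->9, 3->3, 6->6, 4->4
Step 2: d_i = R_x(i) - R_y(i); compute d_i^2.
  (7-7)^2=0, (5-5)^2=0, (2-2)^2=0, (10-10)^2=0, (1-1)^2=0, (6-8)^2=4, (8-11)^2=9, (9-9)^2=0, (3-3)^2=0, (11-6)^2=25, (4-4)^2=0
sum(d^2) = 38.
Step 3: rho = 1 - 6*38 / (11*(11^2 - 1)) = 1 - 228/1320 = 0.827273.
Step 4: Under H0, t = rho * sqrt((n-2)/(1-rho^2)) = 4.4176 ~ t(9).
Step 5: Two-sided p-value from the t-distribution with 9 df = 0.001677.
Step 6: alpha = 0.05. reject H0.

rho = 0.8273, p = 0.001677, reject H0 at alpha = 0.05.


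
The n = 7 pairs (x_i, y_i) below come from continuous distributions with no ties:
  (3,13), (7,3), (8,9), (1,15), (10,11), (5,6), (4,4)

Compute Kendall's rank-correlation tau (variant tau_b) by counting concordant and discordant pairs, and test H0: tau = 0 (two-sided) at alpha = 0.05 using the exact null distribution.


Step 1: Enumerate the 21 unordered pairs (i,j) with i<j and classify each by sign(x_j-x_i) * sign(y_j-y_i).
  (1,2):dx=+4,dy=-10->D; (1,3):dx=+5,dy=-4->D; (1,4):dx=-2,dy=+2->D; (1,5):dx=+7,dy=-2->D
  (1,6):dx=+2,dy=-7->D; (1,7):dx=+1,dy=-9->D; (2,3):dx=+1,dy=+6->C; (2,4):dx=-6,dy=+12->D
  (2,5):dx=+3,dy=+8->C; (2,6):dx=-2,dy=+3->D; (2,7):dx=-3,dy=+1->D; (3,4):dx=-7,dy=+6->D
  (3,5):dx=+2,dy=+2->C; (3,6):dx=-3,dy=-3->C; (3,7):dx=-4,dy=-5->C; (4,5):dx=+9,dy=-4->D
  (4,6):dx=+4,dy=-9->D; (4,7):dx=+3,dy=-11->D; (5,6):dx=-5,dy=-5->C; (5,7):dx=-6,dy=-7->C
  (6,7):dx=-1,dy=-2->C
Step 2: C = 8, D = 13, total pairs = 21.
Step 3: tau = (C - D)/(n(n-1)/2) = (8 - 13)/21 = -0.238095.
Step 4: Exact two-sided p-value (enumerate n! = 5040 permutations of y under H0): p = 0.561905.
Step 5: alpha = 0.05. fail to reject H0.

tau_b = -0.2381 (C=8, D=13), p = 0.561905, fail to reject H0.


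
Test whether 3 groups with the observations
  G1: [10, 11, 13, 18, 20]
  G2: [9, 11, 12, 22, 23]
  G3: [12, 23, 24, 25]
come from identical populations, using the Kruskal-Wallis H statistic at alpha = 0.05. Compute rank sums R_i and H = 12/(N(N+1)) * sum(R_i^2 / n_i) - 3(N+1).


Step 1: Combine all N = 14 observations and assign midranks.
sorted (value, group, rank): (9,G2,1), (10,G1,2), (11,G1,3.5), (11,G2,3.5), (12,G2,5.5), (12,G3,5.5), (13,G1,7), (18,G1,8), (20,G1,9), (22,G2,10), (23,G2,11.5), (23,G3,11.5), (24,G3,13), (25,G3,14)
Step 2: Sum ranks within each group.
R_1 = 29.5 (n_1 = 5)
R_2 = 31.5 (n_2 = 5)
R_3 = 44 (n_3 = 4)
Step 3: H = 12/(N(N+1)) * sum(R_i^2/n_i) - 3(N+1)
     = 12/(14*15) * (29.5^2/5 + 31.5^2/5 + 44^2/4) - 3*15
     = 0.057143 * 856.5 - 45
     = 3.942857.
Step 4: Ties present; correction factor C = 1 - 18/(14^3 - 14) = 0.993407. Corrected H = 3.942857 / 0.993407 = 3.969027.
Step 5: Under H0, H ~ chi^2(2); p-value = 0.137447.
Step 6: alpha = 0.05. fail to reject H0.

H = 3.9690, df = 2, p = 0.137447, fail to reject H0.


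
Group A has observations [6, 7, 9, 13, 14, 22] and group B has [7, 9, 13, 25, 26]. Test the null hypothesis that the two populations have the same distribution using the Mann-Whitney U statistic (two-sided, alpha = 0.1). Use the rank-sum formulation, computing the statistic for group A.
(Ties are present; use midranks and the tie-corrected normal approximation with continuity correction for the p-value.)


Step 1: Combine and sort all 11 observations; assign midranks.
sorted (value, group): (6,X), (7,X), (7,Y), (9,X), (9,Y), (13,X), (13,Y), (14,X), (22,X), (25,Y), (26,Y)
ranks: 6->1, 7->2.5, 7->2.5, 9->4.5, 9->4.5, 13->6.5, 13->6.5, 14->8, 22->9, 25->10, 26->11
Step 2: Rank sum for X: R1 = 1 + 2.5 + 4.5 + 6.5 + 8 + 9 = 31.5.
Step 3: U_X = R1 - n1(n1+1)/2 = 31.5 - 6*7/2 = 31.5 - 21 = 10.5.
       U_Y = n1*n2 - U_X = 30 - 10.5 = 19.5.
Step 4: Ties are present, so use the tie-corrected normal approximation (with continuity correction) for the p-value.
Step 5: p-value = 0.462140; compare to alpha = 0.1. fail to reject H0.

U_X = 10.5, p = 0.462140, fail to reject H0 at alpha = 0.1.


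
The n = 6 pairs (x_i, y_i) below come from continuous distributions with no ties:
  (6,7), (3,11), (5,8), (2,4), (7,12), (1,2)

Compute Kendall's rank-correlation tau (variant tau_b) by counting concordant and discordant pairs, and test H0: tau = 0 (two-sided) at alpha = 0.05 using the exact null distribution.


Step 1: Enumerate the 15 unordered pairs (i,j) with i<j and classify each by sign(x_j-x_i) * sign(y_j-y_i).
  (1,2):dx=-3,dy=+4->D; (1,3):dx=-1,dy=+1->D; (1,4):dx=-4,dy=-3->C; (1,5):dx=+1,dy=+5->C
  (1,6):dx=-5,dy=-5->C; (2,3):dx=+2,dy=-3->D; (2,4):dx=-1,dy=-7->C; (2,5):dx=+4,dy=+1->C
  (2,6):dx=-2,dy=-9->C; (3,4):dx=-3,dy=-4->C; (3,5):dx=+2,dy=+4->C; (3,6):dx=-4,dy=-6->C
  (4,5):dx=+5,dy=+8->C; (4,6):dx=-1,dy=-2->C; (5,6):dx=-6,dy=-10->C
Step 2: C = 12, D = 3, total pairs = 15.
Step 3: tau = (C - D)/(n(n-1)/2) = (12 - 3)/15 = 0.600000.
Step 4: Exact two-sided p-value (enumerate n! = 720 permutations of y under H0): p = 0.136111.
Step 5: alpha = 0.05. fail to reject H0.

tau_b = 0.6000 (C=12, D=3), p = 0.136111, fail to reject H0.


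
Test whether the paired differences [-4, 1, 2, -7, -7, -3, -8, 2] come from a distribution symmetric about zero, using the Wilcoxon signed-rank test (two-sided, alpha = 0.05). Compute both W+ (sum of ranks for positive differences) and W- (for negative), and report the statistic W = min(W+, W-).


Step 1: Drop any zero differences (none here) and take |d_i|.
|d| = [4, 1, 2, 7, 7, 3, 8, 2]
Step 2: Midrank |d_i| (ties get averaged ranks).
ranks: |4|->5, |1|->1, |2|->2.5, |7|->6.5, |7|->6.5, |3|->4, |8|->8, |2|->2.5
Step 3: Attach original signs; sum ranks with positive sign and with negative sign.
W+ = 1 + 2.5 + 2.5 = 6
W- = 5 + 6.5 + 6.5 + 4 + 8 = 30
(Check: W+ + W- = 36 should equal n(n+1)/2 = 36.)
Step 4: Test statistic W = min(W+, W-) = 6.
Step 5: Ties in |d|, so use the tie-corrected normal approximation.
        E[W] = n(n+1)/4 = 8*9/4 = 18.
        Tie groups: |d|=2 (t=2), |d|=7 (t=2); sum(t^3 - t) = 12.
        Var[W] = n(n+1)(2n+1)/24 - sum(t^3-t)/48 = 1224/24 - 12/48 = 50.75.
        z = (W - E[W]) / sqrt(Var[W]) = (6 - 18) / 7.1239 = -1.6845.
        Two-sided p = 2*Phi(z) = 0.092091.
Step 6: alpha = 0.05. fail to reject H0.

W+ = 6, W- = 30, W = min = 6, p = 0.092091, fail to reject H0.
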